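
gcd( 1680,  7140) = 420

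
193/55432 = 193/55432=0.00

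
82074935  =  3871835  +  78203100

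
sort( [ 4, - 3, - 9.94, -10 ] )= [ - 10, - 9.94, - 3,4]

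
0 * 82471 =0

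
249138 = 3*83046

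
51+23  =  74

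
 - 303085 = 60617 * ( - 5)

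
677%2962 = 677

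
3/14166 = 1/4722 = 0.00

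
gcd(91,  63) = 7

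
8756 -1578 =7178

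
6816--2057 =8873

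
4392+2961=7353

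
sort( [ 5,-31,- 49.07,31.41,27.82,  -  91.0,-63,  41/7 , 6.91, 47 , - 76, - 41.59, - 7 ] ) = [ - 91.0 , - 76, -63, - 49.07, - 41.59, - 31 , - 7,5, 41/7,  6.91, 27.82, 31.41 , 47] 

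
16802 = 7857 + 8945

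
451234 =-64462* ( - 7)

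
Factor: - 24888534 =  - 2^1*3^1*11^1*377099^1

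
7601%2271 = 788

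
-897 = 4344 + -5241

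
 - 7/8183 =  - 1+1168/1169 = -  0.00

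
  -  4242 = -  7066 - -2824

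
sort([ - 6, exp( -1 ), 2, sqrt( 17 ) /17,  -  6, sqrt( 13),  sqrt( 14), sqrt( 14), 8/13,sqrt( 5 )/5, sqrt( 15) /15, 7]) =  [-6, - 6, sqrt( 17) /17,sqrt (15 ) /15,exp ( - 1) , sqrt( 5)/5,  8/13 , 2 , sqrt(13 ), sqrt(14), sqrt( 14),7]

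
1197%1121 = 76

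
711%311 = 89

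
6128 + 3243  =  9371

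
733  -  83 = 650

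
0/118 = 0  =  0.00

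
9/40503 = 3/13501 = 0.00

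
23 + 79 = 102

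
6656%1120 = 1056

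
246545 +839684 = 1086229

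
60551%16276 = 11723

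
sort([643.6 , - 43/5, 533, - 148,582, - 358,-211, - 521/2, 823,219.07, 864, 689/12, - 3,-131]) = [ - 358,  -  521/2,- 211, -148,  -  131,  -  43/5, - 3, 689/12, 219.07,533, 582, 643.6, 823,864]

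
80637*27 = 2177199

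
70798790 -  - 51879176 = 122677966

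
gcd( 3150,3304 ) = 14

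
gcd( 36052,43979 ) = 1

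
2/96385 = 2/96385 =0.00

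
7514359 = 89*84431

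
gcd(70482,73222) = 2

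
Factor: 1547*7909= 12235223 = 7^1 * 11^1*13^1*17^1*719^1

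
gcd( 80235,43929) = 9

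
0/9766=0 = 0.00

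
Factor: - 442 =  - 2^1*13^1*17^1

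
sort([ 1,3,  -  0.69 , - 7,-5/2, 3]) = [  -  7,-5/2,- 0.69,1, 3, 3 ]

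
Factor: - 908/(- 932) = 227^1*233^ ( - 1 ) = 227/233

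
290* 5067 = 1469430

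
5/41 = 5/41  =  0.12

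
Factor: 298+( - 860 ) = -562 = - 2^1*281^1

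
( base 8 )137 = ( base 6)235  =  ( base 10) 95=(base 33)2T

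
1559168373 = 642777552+916390821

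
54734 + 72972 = 127706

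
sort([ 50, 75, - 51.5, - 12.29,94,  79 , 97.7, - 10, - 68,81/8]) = [ - 68, - 51.5, - 12.29, - 10,81/8,50,75 , 79, 94,97.7]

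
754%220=94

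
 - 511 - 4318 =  -4829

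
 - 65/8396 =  - 1 + 8331/8396 = -  0.01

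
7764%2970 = 1824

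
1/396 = 1/396 = 0.00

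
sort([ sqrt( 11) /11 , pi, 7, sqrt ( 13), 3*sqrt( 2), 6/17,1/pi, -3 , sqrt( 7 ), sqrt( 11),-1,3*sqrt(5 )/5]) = [-3, - 1, sqrt( 11) /11, 1/pi, 6/17, 3*sqrt( 5)/5,sqrt( 7), pi, sqrt(11 ), sqrt(13), 3*sqrt( 2),  7]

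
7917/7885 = 1  +  32/7885=1.00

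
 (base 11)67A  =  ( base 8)1455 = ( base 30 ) r3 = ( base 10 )813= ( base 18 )293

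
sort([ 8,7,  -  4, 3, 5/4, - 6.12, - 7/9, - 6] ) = [ - 6.12, - 6,-4, - 7/9 , 5/4 , 3, 7,8 ]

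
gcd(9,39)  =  3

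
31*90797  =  2814707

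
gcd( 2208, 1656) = 552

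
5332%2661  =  10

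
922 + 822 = 1744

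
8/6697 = 8/6697 = 0.00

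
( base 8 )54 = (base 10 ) 44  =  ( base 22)20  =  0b101100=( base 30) 1E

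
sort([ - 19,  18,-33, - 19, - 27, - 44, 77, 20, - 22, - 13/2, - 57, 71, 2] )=[ - 57, - 44, - 33, - 27, - 22, - 19, - 19,-13/2 , 2,18  ,  20, 71, 77]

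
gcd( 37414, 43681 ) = 1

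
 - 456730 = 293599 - 750329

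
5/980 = 1/196= 0.01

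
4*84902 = 339608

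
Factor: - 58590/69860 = -837/998 =- 2^(-1)*3^3*31^1*499^( - 1)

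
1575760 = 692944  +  882816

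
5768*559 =3224312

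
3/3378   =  1/1126= 0.00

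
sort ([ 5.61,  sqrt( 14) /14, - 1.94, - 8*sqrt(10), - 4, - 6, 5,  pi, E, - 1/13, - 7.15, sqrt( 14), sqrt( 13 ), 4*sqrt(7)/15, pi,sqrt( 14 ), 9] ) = [ -8 * sqrt( 10) , - 7.15,  -  6, - 4, - 1.94, - 1/13 , sqrt ( 14)/14,4*sqrt (7)/15,  E,pi,pi,sqrt(13),sqrt( 14),  sqrt( 14 ),5, 5.61,9 ] 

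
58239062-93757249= - 35518187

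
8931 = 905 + 8026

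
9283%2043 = 1111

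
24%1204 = 24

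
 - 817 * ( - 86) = 70262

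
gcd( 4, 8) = 4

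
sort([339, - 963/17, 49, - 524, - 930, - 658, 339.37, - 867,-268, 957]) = [ - 930, - 867, - 658,  -  524, - 268, -963/17,  49, 339, 339.37, 957]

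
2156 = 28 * 77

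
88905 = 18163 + 70742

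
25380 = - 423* ( - 60)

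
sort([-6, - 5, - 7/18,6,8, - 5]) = [ - 6  , - 5,-5, - 7/18 , 6 , 8 ]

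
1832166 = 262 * 6993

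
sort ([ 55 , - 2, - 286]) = [ - 286, - 2, 55]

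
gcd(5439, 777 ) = 777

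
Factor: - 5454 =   -  2^1*3^3 * 101^1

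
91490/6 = 45745/3=15248.33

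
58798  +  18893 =77691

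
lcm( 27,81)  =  81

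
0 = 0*511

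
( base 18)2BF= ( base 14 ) 457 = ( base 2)1101011101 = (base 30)SL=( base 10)861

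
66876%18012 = 12840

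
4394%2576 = 1818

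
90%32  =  26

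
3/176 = 3/176 = 0.02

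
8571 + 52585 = 61156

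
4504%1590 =1324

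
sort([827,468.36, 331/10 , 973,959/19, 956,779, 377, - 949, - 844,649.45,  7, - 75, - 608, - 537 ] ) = [ - 949,-844, - 608,- 537 , - 75, 7, 331/10, 959/19, 377, 468.36,649.45 , 779, 827,956, 973 ] 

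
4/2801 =4/2801=0.00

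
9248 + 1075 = 10323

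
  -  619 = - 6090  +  5471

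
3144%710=304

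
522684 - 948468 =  - 425784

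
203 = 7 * 29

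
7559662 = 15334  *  493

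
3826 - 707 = 3119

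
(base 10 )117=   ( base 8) 165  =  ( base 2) 1110101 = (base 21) 5c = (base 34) 3F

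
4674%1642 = 1390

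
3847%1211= 214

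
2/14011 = 2/14011 = 0.00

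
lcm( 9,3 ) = 9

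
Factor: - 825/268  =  -2^( - 2)*3^1*5^2*  11^1*67^(-1)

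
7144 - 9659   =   - 2515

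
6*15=90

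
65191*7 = 456337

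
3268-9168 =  - 5900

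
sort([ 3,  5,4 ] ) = [3, 4,5 ]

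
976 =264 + 712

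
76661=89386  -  12725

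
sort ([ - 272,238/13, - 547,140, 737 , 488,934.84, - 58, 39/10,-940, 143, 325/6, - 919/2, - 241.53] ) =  [-940, - 547, - 919/2,  -  272, -241.53, - 58,39/10,238/13,325/6, 140,  143,  488,737, 934.84 ] 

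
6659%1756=1391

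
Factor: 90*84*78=589680 = 2^4*3^4*5^1 * 7^1 * 13^1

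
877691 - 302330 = 575361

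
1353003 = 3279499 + - 1926496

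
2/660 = 1/330 = 0.00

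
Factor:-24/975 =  - 8/325 = - 2^3 * 5^( - 2 )* 13^(- 1 )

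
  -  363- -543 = 180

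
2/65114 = 1/32557 = 0.00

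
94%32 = 30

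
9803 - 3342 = 6461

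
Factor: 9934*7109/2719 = 70620806/2719 = 2^1*2719^( -1) * 4967^1*7109^1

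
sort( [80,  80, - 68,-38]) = [ - 68,  -  38,80,80 ]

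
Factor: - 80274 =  - 2^1*3^1*17^1 * 787^1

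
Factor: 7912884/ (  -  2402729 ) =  - 2^2 * 3^1*17^ ( - 1)*61^ ( - 1)*331^( - 1 )*94201^1 = - 1130412/343247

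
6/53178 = 1/8863= 0.00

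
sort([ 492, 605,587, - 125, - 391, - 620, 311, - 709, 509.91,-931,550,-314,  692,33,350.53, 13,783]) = [ - 931, - 709, - 620, - 391, - 314, - 125, 13, 33,311, 350.53, 492, 509.91, 550, 587, 605,  692,  783 ] 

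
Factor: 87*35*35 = 106575 = 3^1 *5^2*7^2*29^1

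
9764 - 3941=5823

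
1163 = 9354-8191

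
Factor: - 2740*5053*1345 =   -  18621820900=- 2^2 * 5^2*31^1*137^1*163^1*269^1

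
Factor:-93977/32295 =-3^( - 1 )*5^( - 1)*13^1 * 2153^( - 1)*7229^1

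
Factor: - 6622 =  -2^1*7^1*11^1*43^1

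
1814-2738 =-924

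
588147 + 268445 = 856592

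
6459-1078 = 5381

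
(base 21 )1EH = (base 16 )2f0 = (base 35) lh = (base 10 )752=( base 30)P2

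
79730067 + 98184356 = 177914423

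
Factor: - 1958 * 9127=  - 2^1 * 11^1 * 89^1 * 9127^1 = - 17870666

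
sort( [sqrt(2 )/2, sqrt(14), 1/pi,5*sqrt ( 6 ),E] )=[1/pi, sqrt (2)/2, E, sqrt(14 ),  5*sqrt( 6)]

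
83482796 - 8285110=75197686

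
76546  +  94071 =170617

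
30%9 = 3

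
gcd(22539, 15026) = 7513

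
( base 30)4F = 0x87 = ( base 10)135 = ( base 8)207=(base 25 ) 5A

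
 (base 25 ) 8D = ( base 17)C9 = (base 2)11010101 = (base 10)213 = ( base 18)bf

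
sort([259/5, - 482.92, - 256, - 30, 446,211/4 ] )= [ - 482.92,- 256, - 30,259/5,211/4,446 ]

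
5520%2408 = 704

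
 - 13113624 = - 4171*3144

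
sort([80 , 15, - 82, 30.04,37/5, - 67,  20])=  [ - 82,  -  67, 37/5, 15,20, 30.04,80 ]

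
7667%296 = 267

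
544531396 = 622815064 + -78283668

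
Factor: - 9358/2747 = - 2^1* 41^(-1) * 67^( -1)*4679^1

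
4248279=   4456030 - 207751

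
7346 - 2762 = 4584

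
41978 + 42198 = 84176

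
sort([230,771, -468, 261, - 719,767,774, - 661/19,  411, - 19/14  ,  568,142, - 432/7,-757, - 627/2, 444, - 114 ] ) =[- 757,-719, - 468, - 627/2, - 114, - 432/7, - 661/19,- 19/14, 142,230,261,411,444,  568,767, 771, 774]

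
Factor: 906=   2^1*3^1 * 151^1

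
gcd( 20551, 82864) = 1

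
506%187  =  132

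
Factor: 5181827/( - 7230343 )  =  -7^1*103^1*389^( - 1)*7187^1*18587^( - 1) 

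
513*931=477603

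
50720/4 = 12680 = 12680.00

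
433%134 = 31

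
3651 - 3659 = -8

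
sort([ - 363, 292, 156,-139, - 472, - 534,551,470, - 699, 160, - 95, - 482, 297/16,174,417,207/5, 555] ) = [ - 699,-534, - 482, - 472, - 363, - 139 , - 95, 297/16,207/5, 156,160,174, 292,417,470,551,555]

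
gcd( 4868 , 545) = 1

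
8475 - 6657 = 1818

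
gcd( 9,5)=1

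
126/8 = 15 + 3/4 = 15.75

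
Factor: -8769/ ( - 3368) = 2^( - 3)* 3^1*37^1*79^1 * 421^ ( - 1)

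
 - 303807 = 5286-309093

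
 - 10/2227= - 1 + 2217/2227 = - 0.00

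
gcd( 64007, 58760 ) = 1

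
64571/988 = 4967/76 = 65.36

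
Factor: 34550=2^1*5^2*691^1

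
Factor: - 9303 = - 3^1*7^1*443^1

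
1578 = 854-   -  724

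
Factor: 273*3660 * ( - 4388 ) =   -  2^4*3^2  *5^1*7^1*13^1*61^1*1097^1 = - 4384401840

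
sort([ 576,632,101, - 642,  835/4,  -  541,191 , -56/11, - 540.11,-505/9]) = [ - 642, - 541, - 540.11, - 505/9, - 56/11,101,  191,835/4,576,632]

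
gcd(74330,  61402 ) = 2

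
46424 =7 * 6632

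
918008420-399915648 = 518092772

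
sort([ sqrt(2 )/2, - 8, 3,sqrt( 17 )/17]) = [ - 8,sqrt( 17) /17,  sqrt (2)/2, 3 ] 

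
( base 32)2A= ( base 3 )2202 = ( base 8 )112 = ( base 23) 35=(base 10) 74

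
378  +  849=1227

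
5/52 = 5/52 = 0.10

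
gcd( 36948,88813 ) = 1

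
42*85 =3570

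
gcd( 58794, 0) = 58794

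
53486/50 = 1069  +  18/25 = 1069.72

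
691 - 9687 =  - 8996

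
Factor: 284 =2^2*71^1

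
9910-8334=1576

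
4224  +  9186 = 13410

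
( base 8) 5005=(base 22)56D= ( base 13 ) 1224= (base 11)1A22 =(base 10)2565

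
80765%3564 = 2357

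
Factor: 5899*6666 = 39322734  =  2^1*3^1*11^1*17^1*101^1*347^1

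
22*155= 3410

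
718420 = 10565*68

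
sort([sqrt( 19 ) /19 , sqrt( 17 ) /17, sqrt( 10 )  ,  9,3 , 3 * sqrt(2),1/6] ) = [ 1/6,sqrt(19 )/19, sqrt(17 ) /17,3, sqrt(10), 3*sqrt( 2), 9]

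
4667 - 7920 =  - 3253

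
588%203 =182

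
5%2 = 1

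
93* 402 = 37386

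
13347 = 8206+5141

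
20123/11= 1829 + 4/11 = 1829.36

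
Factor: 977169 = 3^1 * 325723^1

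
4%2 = 0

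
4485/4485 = 1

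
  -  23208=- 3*7736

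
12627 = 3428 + 9199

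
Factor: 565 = 5^1 *113^1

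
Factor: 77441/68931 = 91/81 = 3^( - 4 ) * 7^1*13^1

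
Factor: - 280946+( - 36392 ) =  - 317338 = - 2^1*7^1*19^1 * 1193^1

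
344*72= 24768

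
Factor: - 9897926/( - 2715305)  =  2^1*5^( - 1)*543061^(  -  1 ) *4948963^1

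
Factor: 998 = 2^1*499^1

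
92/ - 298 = -1  +  103/149 = - 0.31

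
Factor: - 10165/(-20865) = 3^(- 1 )*13^ ( - 1 )*19^1 = 19/39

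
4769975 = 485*9835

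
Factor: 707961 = 3^1*47^1*5021^1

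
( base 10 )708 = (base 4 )23010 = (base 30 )NI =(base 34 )KS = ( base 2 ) 1011000100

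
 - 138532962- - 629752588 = 491219626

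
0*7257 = 0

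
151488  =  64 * 2367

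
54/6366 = 9/1061 =0.01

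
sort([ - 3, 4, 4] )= [-3 , 4 , 4]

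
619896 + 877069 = 1496965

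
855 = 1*855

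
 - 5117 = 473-5590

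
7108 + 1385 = 8493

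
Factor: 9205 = 5^1 * 7^1*263^1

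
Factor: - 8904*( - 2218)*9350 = 184653823200 = 2^5*3^1 * 5^2*7^1*11^1*17^1*53^1*1109^1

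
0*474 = 0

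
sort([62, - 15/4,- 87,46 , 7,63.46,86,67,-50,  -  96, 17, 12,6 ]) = [  -  96,  -  87, - 50,-15/4,  6,7,12,17,46, 62,63.46, 67,86 ]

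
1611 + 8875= 10486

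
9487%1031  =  208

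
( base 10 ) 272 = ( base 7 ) 536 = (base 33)88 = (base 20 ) DC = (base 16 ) 110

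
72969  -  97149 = -24180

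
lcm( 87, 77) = 6699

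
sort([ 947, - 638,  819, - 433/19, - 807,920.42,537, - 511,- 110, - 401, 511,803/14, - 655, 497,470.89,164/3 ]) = [ - 807, - 655, - 638,- 511,  -  401,- 110,-433/19 , 164/3, 803/14,  470.89 , 497,511,537, 819,920.42,947]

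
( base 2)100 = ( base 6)4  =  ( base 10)4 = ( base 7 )4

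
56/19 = 56/19 =2.95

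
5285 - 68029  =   - 62744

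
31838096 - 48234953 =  - 16396857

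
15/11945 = 3/2389 = 0.00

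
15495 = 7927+7568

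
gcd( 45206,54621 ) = 7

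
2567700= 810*3170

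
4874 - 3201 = 1673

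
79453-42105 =37348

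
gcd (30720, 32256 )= 1536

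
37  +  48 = 85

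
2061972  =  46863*44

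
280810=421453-140643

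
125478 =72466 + 53012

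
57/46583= 57/46583 = 0.00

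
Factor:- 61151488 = - 2^8*29^1*8237^1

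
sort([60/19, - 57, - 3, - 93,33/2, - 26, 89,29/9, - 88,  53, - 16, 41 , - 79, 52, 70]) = [ - 93, - 88, - 79 , - 57,-26, - 16,-3,60/19, 29/9, 33/2,41, 52 , 53, 70,89] 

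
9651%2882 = 1005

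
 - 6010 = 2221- 8231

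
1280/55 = 23 + 3/11  =  23.27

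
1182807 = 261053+921754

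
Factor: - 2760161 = - 23^1*41^1*2927^1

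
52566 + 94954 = 147520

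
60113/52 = 1156 + 1/52 = 1156.02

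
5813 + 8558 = 14371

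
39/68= 39/68 = 0.57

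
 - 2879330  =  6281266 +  - 9160596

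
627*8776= 5502552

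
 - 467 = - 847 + 380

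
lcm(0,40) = 0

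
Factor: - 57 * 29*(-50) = 82650=2^1*3^1*5^2*19^1*29^1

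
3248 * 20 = 64960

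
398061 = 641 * 621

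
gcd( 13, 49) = 1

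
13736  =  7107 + 6629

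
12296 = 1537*8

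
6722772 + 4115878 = 10838650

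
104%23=12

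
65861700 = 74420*885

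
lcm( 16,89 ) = 1424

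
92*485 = 44620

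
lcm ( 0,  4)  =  0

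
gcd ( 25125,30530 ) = 5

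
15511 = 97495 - 81984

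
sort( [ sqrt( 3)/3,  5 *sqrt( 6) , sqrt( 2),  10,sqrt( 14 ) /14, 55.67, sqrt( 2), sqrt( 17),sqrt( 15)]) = [sqrt(14 ) /14,sqrt( 3 )/3, sqrt(2), sqrt(2), sqrt(15) , sqrt( 17 ),  10, 5*sqrt(6 ),  55.67 ] 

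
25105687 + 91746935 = 116852622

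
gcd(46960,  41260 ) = 20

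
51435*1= 51435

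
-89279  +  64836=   -  24443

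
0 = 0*39345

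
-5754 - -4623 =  - 1131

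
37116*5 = 185580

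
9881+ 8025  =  17906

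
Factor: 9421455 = 3^1*5^1*628097^1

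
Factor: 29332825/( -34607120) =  - 5866565/6921424  =  - 2^( - 4) *5^1*191^1*6143^1*432589^( - 1)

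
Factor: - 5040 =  - 2^4*3^2*5^1*7^1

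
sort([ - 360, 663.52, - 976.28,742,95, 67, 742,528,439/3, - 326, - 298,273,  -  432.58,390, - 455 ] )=[ - 976.28, - 455, - 432.58, - 360, - 326, - 298,67, 95 , 439/3,  273,  390,528,  663.52, 742,742 ] 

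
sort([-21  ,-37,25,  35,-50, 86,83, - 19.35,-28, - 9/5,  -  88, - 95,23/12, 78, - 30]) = [-95, - 88,-50,-37, - 30,-28,- 21,- 19.35,-9/5,23/12,  25,35,78,83, 86]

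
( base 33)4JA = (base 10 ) 4993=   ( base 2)1001110000001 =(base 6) 35041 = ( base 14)1b69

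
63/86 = 63/86 = 0.73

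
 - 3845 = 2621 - 6466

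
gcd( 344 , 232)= 8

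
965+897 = 1862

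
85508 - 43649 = 41859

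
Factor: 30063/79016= 2^(  -  3 ) * 3^1 * 7^(  -  1) * 11^1*17^( - 1)* 83^(-1)*911^1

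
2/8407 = 2/8407 = 0.00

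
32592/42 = 776 =776.00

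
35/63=5/9 = 0.56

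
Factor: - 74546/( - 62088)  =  2^( - 2)*3^ ( - 1)*13^( - 1 )*199^( - 1) * 37273^1 = 37273/31044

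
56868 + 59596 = 116464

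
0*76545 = 0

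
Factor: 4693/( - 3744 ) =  - 361/288 = - 2^(-5 ) *3^( - 2)*19^2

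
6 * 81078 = 486468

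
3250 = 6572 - 3322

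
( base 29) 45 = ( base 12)a1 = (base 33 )3M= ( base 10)121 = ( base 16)79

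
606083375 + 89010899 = 695094274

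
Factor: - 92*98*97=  - 2^3*7^2*23^1*97^1 = -874552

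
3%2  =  1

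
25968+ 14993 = 40961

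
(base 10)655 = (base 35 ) IP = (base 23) 15B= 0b1010001111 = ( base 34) J9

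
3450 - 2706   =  744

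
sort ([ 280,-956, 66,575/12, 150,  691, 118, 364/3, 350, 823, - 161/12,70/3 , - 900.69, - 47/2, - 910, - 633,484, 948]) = [ - 956,-910,-900.69 , - 633, - 47/2, - 161/12,  70/3, 575/12,66, 118, 364/3,150 , 280, 350, 484,691, 823, 948] 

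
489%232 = 25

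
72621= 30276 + 42345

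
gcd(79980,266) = 2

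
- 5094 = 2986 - 8080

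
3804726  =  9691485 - 5886759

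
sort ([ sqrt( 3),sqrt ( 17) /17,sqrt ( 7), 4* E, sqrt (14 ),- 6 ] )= [ - 6, sqrt( 17) /17,sqrt( 3), sqrt( 7),sqrt(14), 4*E] 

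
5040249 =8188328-3148079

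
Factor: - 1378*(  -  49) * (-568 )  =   -2^4*7^2*13^1*53^1*71^1 = - 38352496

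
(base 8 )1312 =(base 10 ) 714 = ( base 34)L0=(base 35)ke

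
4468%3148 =1320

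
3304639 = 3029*1091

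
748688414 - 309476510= 439211904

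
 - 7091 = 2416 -9507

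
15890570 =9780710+6109860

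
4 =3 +1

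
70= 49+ 21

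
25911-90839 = -64928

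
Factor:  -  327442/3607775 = -2^1*5^( - 2)  *  101^1 * 1621^1*144311^ ( - 1 )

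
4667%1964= 739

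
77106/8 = 9638 + 1/4=9638.25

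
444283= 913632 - 469349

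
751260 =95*7908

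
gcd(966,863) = 1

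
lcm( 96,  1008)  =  2016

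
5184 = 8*648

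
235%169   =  66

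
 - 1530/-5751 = 170/639 = 0.27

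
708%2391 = 708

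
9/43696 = 9/43696 = 0.00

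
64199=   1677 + 62522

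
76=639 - 563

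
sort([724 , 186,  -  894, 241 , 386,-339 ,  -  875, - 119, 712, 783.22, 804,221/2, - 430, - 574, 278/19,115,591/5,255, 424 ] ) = [ - 894, - 875,  -  574, - 430 ,-339, - 119,  278/19, 221/2  ,  115, 591/5 , 186,241,255,386, 424, 712 , 724,783.22, 804] 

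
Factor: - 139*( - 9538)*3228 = 2^3*3^1 * 19^1*139^1 * 251^1*269^1= 4279624296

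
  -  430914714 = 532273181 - 963187895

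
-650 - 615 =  - 1265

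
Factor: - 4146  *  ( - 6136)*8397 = 2^4*3^4*13^1*59^1*311^1*691^1 = 213618470832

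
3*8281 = 24843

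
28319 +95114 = 123433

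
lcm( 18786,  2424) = 75144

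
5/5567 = 5/5567= 0.00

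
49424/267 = 49424/267= 185.11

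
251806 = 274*919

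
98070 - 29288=68782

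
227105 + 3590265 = 3817370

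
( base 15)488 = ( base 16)404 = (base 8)2004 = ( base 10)1028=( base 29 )16d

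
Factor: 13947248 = 2^4*7^1 * 124529^1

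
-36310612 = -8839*4108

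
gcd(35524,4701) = 1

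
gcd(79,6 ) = 1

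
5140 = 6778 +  - 1638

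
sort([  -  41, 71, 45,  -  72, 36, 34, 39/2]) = [ - 72, - 41,  39/2, 34, 36, 45,71]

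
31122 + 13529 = 44651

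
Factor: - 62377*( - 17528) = 1093344056=2^3*7^3 * 19^1*67^1*313^1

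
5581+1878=7459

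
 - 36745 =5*(-7349) 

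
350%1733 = 350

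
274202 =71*3862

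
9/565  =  9/565 = 0.02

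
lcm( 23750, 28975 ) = 1448750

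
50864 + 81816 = 132680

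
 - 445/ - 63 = 445/63  =  7.06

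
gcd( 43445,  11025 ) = 5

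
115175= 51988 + 63187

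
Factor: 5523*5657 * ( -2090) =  - 2^1*3^1 * 5^1*7^1 * 11^1*19^1 * 263^1  *5657^1 = -65299146990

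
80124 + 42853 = 122977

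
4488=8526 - 4038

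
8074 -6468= 1606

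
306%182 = 124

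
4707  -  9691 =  - 4984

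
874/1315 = 874/1315  =  0.66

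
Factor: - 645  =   - 3^1*5^1*43^1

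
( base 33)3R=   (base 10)126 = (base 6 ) 330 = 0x7E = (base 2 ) 1111110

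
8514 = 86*99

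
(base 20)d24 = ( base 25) 89J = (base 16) 147c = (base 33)4qu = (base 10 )5244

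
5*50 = 250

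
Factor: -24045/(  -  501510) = 2^( - 1 )*7^1*73^( - 1) = 7/146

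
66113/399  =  165 + 278/399  =  165.70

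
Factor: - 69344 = -2^5*11^1*197^1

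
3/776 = 3/776 = 0.00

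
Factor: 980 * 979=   959420 = 2^2* 5^1*7^2*11^1*89^1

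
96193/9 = 96193/9 =10688.11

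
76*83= 6308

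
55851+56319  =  112170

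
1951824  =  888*2198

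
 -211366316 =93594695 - 304961011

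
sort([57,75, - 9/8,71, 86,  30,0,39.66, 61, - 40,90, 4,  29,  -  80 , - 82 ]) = [ - 82, - 80, - 40, - 9/8,0,  4, 29, 30 , 39.66,  57, 61,71, 75,86,90]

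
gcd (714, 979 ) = 1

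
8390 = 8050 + 340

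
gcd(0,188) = 188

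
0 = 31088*0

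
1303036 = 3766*346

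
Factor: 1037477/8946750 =2^( - 1 )*3^( - 1 )*5^(-3 )*7^2*31^1 *79^( - 1 ) * 151^(-1)*683^1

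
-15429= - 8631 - 6798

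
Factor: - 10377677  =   - 79^1*131363^1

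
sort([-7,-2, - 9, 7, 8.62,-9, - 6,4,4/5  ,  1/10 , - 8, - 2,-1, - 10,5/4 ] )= [ - 10,-9,  -  9,-8,-7,-6 ,-2, -2,-1 , 1/10, 4/5,5/4, 4, 7,8.62]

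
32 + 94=126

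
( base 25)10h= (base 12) 456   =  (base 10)642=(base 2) 1010000010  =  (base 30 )LC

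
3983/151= 3983/151 = 26.38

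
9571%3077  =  340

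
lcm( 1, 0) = 0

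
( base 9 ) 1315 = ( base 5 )12421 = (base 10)986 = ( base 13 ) 5ab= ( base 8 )1732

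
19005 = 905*21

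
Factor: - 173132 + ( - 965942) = - 2^1*239^1*2383^1 = - 1139074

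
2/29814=1/14907 = 0.00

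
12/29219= 12/29219 = 0.00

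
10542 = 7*1506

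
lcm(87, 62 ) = 5394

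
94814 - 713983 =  - 619169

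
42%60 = 42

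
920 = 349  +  571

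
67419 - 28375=39044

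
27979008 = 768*36431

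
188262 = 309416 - 121154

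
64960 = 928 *70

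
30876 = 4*7719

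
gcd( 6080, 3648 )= 1216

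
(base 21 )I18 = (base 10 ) 7967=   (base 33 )7AE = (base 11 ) 5a93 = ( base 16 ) 1F1F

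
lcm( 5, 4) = 20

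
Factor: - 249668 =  - 2^2*62417^1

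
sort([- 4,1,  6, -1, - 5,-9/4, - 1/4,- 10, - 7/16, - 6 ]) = [ - 10, - 6 ,-5, - 4, - 9/4 , - 1 , - 7/16,-1/4, 1 , 6]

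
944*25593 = 24159792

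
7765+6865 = 14630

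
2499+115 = 2614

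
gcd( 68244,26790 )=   282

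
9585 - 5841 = 3744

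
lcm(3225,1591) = 119325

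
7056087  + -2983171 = 4072916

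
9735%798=159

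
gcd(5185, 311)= 1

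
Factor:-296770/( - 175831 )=2^1*5^1*17^( - 1 )*59^1*503^1*10343^( - 1)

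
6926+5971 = 12897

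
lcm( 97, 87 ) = 8439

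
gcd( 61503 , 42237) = 741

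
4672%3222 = 1450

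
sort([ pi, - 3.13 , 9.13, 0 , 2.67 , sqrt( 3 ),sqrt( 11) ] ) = [ - 3.13,0, sqrt( 3 ),2.67, pi, sqrt(11), 9.13]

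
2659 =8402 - 5743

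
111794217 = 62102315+49691902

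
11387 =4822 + 6565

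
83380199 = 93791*889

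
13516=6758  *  2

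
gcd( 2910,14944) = 2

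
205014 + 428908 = 633922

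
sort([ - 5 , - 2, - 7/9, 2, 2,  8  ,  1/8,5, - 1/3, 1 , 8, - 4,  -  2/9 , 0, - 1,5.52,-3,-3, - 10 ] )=[ - 10, - 5, - 4, - 3 , - 3,-2, - 1  , - 7/9, - 1/3, - 2/9, 0,  1/8,1, 2, 2,  5, 5.52 , 8,8 ] 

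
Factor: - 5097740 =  - 2^2*5^1*254887^1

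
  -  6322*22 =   -  139084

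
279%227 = 52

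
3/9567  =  1/3189  =  0.00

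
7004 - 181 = 6823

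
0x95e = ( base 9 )3254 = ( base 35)1xi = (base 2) 100101011110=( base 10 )2398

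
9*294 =2646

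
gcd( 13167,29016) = 9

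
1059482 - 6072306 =-5012824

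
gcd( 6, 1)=1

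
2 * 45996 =91992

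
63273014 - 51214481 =12058533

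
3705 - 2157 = 1548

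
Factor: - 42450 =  - 2^1 *3^1*5^2*283^1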